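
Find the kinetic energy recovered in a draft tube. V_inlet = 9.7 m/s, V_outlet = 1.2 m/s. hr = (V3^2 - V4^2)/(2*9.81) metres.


hr = (9.7^2 - 1.2^2) / (2*9.81) = 4.7222 m


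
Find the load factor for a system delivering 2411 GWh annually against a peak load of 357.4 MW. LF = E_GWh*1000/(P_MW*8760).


LF = 2411 * 1000 / (357.4 * 8760) = 0.7701


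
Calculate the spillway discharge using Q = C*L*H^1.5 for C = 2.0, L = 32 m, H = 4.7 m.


Q = 2.0 * 32 * 4.7^1.5 = 652.1189 m^3/s


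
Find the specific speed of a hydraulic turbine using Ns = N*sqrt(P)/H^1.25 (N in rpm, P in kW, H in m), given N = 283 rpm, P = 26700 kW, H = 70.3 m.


Ns = 283 * 26700^0.5 / 70.3^1.25 = 227.1684


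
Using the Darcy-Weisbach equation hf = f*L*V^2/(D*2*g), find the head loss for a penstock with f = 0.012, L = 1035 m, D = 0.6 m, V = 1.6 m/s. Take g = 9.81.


hf = 0.012 * 1035 * 1.6^2 / (0.6 * 2 * 9.81) = 2.7009 m


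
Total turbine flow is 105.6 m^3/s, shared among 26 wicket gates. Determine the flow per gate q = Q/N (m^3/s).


q = 105.6 / 26 = 4.0615 m^3/s


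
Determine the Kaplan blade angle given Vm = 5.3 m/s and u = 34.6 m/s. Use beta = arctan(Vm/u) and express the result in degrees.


beta = arctan(5.3 / 34.6) = 8.7088 degrees


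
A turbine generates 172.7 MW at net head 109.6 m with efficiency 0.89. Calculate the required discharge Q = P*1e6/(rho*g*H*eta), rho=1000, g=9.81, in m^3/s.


Q = 172.7 * 1e6 / (1000 * 9.81 * 109.6 * 0.89) = 180.4774 m^3/s


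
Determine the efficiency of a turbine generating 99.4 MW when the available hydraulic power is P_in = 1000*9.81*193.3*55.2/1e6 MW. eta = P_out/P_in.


P_in = 1000 * 9.81 * 193.3 * 55.2 / 1e6 = 104.6743 MW
eta = 99.4 / 104.6743 = 0.9496


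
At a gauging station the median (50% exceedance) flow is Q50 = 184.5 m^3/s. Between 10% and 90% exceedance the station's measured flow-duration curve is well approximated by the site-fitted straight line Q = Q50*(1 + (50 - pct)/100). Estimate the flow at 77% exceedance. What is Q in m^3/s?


Q = 184.5 * (1 + (50 - 77)/100) = 134.6850 m^3/s


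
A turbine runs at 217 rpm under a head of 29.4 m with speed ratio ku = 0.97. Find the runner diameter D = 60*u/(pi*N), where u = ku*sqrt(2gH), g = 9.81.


u = 0.97 * sqrt(2*9.81*29.4) = 23.2967 m/s
D = 60 * 23.2967 / (pi * 217) = 2.0504 m


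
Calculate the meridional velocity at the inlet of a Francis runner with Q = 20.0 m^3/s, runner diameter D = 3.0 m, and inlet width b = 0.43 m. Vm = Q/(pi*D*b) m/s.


Vm = 20.0 / (pi * 3.0 * 0.43) = 4.9350 m/s


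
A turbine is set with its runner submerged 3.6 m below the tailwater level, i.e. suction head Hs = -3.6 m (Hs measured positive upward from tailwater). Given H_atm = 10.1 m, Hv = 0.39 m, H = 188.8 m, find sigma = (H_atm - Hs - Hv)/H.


sigma = (10.1 - (-3.6) - 0.39) / 188.8 = 0.0705


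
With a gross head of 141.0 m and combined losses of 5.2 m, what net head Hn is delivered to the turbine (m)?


Hn = 141.0 - 5.2 = 135.8000 m


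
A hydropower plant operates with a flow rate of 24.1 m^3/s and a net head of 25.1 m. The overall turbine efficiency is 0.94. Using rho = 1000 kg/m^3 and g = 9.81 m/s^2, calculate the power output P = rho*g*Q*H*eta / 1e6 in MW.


P = 1000 * 9.81 * 24.1 * 25.1 * 0.94 / 1e6 = 5.5781 MW


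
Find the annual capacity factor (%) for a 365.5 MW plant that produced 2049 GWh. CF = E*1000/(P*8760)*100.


CF = 2049 * 1000 / (365.5 * 8760) * 100 = 63.9957 %


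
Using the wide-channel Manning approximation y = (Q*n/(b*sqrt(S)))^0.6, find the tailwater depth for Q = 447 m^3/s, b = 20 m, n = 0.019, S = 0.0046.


y = (447 * 0.019 / (20 * 0.0046^0.5))^0.6 = 3.0060 m


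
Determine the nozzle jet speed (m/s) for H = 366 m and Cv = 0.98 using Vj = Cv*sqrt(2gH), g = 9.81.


Vj = 0.98 * sqrt(2*9.81*366) = 83.0455 m/s


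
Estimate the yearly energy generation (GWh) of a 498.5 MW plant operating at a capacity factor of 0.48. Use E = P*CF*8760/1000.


E = 498.5 * 0.48 * 8760 / 1000 = 2096.0928 GWh


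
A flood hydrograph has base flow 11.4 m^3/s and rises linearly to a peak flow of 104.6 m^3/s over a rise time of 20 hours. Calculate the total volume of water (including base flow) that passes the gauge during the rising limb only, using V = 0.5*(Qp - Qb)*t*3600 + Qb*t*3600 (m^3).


V = 0.5*(104.6 - 11.4)*20*3600 + 11.4*20*3600 = 4.1760e+06 m^3


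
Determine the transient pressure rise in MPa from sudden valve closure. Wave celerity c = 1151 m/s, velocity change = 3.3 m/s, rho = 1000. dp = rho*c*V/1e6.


dp = 1000 * 1151 * 3.3 / 1e6 = 3.7983 MPa


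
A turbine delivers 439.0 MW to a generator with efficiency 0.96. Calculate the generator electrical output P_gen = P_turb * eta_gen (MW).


P_gen = 439.0 * 0.96 = 421.4400 MW


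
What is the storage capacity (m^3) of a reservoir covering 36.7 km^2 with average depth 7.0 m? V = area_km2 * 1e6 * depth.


V = 36.7 * 1e6 * 7.0 = 2.5690e+08 m^3


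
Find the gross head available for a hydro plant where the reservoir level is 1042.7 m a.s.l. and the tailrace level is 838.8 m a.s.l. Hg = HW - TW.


Hg = 1042.7 - 838.8 = 203.9000 m


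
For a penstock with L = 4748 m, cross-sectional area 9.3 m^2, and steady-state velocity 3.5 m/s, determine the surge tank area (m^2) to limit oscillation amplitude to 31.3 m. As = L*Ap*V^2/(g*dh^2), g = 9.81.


As = 4748 * 9.3 * 3.5^2 / (9.81 * 31.3^2) = 56.2823 m^2


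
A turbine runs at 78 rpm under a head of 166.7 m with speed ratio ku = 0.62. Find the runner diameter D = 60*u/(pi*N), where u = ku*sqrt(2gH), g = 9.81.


u = 0.62 * sqrt(2*9.81*166.7) = 35.4576 m/s
D = 60 * 35.4576 / (pi * 78) = 8.6819 m


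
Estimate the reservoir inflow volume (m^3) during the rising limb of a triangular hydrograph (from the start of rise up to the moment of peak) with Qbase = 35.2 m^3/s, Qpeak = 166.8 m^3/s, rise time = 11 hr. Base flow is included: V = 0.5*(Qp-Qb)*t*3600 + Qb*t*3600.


V = 0.5*(166.8 - 35.2)*11*3600 + 35.2*11*3600 = 3.9996e+06 m^3


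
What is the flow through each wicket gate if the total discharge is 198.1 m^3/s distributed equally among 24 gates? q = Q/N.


q = 198.1 / 24 = 8.2542 m^3/s


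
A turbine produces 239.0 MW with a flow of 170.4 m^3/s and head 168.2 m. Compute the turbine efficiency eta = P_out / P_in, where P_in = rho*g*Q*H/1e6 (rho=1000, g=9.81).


P_in = 1000 * 9.81 * 170.4 * 168.2 / 1e6 = 281.1672 MW
eta = 239.0 / 281.1672 = 0.8500


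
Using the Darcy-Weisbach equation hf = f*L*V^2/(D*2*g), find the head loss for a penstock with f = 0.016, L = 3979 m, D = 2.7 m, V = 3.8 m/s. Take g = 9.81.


hf = 0.016 * 3979 * 3.8^2 / (2.7 * 2 * 9.81) = 17.3540 m


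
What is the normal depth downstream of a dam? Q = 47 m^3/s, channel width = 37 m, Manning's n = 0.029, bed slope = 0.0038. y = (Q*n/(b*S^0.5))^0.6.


y = (47 * 0.029 / (37 * 0.0038^0.5))^0.6 = 0.7342 m


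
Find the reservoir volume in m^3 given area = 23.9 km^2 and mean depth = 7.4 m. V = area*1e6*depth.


V = 23.9 * 1e6 * 7.4 = 1.7686e+08 m^3


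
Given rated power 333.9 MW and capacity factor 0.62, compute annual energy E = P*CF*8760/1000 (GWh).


E = 333.9 * 0.62 * 8760 / 1000 = 1813.4777 GWh


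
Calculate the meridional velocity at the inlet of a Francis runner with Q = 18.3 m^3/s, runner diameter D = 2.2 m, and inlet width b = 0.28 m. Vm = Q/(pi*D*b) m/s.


Vm = 18.3 / (pi * 2.2 * 0.28) = 9.4563 m/s


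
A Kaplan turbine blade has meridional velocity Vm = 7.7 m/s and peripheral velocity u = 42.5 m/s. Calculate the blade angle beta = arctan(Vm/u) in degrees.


beta = arctan(7.7 / 42.5) = 10.2693 degrees


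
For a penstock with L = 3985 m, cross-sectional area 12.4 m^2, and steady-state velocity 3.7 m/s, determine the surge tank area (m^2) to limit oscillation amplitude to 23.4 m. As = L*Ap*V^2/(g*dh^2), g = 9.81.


As = 3985 * 12.4 * 3.7^2 / (9.81 * 23.4^2) = 125.9368 m^2


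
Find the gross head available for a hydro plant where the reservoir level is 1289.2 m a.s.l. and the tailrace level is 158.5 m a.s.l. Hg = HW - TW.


Hg = 1289.2 - 158.5 = 1130.7000 m


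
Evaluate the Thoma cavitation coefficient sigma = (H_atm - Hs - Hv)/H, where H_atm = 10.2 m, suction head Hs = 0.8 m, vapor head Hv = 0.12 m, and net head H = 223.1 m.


sigma = (10.2 - 0.8 - 0.12) / 223.1 = 0.0416


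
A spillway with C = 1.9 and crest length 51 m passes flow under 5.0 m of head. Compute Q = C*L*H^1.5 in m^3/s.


Q = 1.9 * 51 * 5.0^1.5 = 1083.3749 m^3/s


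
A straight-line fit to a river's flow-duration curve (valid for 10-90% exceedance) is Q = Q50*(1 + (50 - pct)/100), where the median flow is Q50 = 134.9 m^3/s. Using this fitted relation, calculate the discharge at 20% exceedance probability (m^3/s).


Q = 134.9 * (1 + (50 - 20)/100) = 175.3700 m^3/s


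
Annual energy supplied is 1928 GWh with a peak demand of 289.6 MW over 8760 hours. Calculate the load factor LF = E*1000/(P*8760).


LF = 1928 * 1000 / (289.6 * 8760) = 0.7600


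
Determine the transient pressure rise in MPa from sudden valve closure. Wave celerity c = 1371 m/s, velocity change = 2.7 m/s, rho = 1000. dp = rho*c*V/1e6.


dp = 1000 * 1371 * 2.7 / 1e6 = 3.7017 MPa


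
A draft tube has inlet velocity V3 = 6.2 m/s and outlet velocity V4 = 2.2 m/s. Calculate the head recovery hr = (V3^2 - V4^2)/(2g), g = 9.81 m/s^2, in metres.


hr = (6.2^2 - 2.2^2) / (2*9.81) = 1.7125 m


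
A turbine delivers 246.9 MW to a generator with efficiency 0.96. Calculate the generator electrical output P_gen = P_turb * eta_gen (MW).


P_gen = 246.9 * 0.96 = 237.0240 MW


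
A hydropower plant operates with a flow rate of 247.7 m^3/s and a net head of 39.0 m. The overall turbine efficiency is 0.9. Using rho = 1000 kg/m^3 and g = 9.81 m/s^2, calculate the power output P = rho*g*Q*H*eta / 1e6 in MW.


P = 1000 * 9.81 * 247.7 * 39.0 * 0.9 / 1e6 = 85.2908 MW


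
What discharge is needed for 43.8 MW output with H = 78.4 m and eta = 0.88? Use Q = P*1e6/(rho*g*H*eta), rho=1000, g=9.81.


Q = 43.8 * 1e6 / (1000 * 9.81 * 78.4 * 0.88) = 64.7152 m^3/s


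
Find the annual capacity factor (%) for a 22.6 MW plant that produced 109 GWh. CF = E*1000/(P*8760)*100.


CF = 109 * 1000 / (22.6 * 8760) * 100 = 55.0572 %


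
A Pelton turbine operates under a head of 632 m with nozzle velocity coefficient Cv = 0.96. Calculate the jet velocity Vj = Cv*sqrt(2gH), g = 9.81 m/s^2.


Vj = 0.96 * sqrt(2*9.81*632) = 106.9004 m/s


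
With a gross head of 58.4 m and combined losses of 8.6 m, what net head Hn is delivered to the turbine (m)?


Hn = 58.4 - 8.6 = 49.8000 m


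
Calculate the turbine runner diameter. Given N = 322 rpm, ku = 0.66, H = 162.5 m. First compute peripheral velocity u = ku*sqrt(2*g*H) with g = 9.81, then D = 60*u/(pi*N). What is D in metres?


u = 0.66 * sqrt(2*9.81*162.5) = 37.2666 m/s
D = 60 * 37.2666 / (pi * 322) = 2.2104 m


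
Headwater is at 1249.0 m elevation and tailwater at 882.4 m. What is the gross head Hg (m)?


Hg = 1249.0 - 882.4 = 366.6000 m


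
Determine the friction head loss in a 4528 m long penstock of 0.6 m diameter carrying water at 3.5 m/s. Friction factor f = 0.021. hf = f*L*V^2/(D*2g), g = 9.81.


hf = 0.021 * 4528 * 3.5^2 / (0.6 * 2 * 9.81) = 98.9490 m


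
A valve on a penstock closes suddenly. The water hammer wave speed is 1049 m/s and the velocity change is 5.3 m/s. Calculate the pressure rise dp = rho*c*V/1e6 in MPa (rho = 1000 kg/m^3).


dp = 1000 * 1049 * 5.3 / 1e6 = 5.5597 MPa


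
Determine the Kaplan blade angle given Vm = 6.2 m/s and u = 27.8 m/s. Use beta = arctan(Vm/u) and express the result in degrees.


beta = arctan(6.2 / 27.8) = 12.5724 degrees


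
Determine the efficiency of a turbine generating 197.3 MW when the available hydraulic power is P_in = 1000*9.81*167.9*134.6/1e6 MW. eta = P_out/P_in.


P_in = 1000 * 9.81 * 167.9 * 134.6 / 1e6 = 221.6995 MW
eta = 197.3 / 221.6995 = 0.8899


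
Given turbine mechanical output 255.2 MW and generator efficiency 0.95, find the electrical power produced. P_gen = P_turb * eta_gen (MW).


P_gen = 255.2 * 0.95 = 242.4400 MW


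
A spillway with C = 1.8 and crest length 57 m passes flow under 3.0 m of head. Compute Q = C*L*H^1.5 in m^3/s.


Q = 1.8 * 57 * 3.0^1.5 = 533.1252 m^3/s


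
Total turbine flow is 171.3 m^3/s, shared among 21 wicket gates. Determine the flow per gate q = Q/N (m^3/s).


q = 171.3 / 21 = 8.1571 m^3/s


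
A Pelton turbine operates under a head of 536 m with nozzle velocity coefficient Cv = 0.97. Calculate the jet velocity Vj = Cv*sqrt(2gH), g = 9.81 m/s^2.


Vj = 0.97 * sqrt(2*9.81*536) = 99.4726 m/s


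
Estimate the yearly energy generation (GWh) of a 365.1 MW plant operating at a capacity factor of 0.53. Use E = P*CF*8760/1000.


E = 365.1 * 0.53 * 8760 / 1000 = 1695.0863 GWh


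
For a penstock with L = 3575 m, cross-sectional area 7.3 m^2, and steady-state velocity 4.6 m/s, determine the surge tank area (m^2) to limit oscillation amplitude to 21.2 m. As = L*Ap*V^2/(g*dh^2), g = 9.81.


As = 3575 * 7.3 * 4.6^2 / (9.81 * 21.2^2) = 125.2489 m^2


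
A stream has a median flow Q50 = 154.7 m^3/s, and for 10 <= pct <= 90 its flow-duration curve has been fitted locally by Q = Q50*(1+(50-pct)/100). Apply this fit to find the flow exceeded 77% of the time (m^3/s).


Q = 154.7 * (1 + (50 - 77)/100) = 112.9310 m^3/s


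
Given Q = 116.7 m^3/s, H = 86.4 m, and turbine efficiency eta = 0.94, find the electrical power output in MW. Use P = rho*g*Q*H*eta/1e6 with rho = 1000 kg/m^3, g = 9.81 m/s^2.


P = 1000 * 9.81 * 116.7 * 86.4 * 0.94 / 1e6 = 92.9783 MW


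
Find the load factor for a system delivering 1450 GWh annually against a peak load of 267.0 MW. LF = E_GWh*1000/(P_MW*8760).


LF = 1450 * 1000 / (267.0 * 8760) = 0.6199


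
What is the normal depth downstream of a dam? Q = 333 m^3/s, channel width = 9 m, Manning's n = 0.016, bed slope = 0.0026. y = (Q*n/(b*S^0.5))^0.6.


y = (333 * 0.016 / (9 * 0.0026^0.5))^0.6 = 4.3541 m


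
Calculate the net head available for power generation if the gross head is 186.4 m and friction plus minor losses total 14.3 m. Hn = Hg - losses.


Hn = 186.4 - 14.3 = 172.1000 m


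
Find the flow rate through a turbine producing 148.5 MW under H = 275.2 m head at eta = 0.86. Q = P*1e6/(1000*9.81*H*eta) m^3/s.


Q = 148.5 * 1e6 / (1000 * 9.81 * 275.2 * 0.86) = 63.9603 m^3/s


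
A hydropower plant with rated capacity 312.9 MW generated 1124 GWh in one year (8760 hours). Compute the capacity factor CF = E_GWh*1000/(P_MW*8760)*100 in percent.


CF = 1124 * 1000 / (312.9 * 8760) * 100 = 41.0069 %


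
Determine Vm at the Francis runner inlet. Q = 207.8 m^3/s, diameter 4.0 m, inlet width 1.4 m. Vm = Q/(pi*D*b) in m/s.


Vm = 207.8 / (pi * 4.0 * 1.4) = 11.8116 m/s


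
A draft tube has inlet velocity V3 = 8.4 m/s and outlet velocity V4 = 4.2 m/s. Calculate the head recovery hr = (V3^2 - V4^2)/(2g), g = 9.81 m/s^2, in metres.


hr = (8.4^2 - 4.2^2) / (2*9.81) = 2.6972 m


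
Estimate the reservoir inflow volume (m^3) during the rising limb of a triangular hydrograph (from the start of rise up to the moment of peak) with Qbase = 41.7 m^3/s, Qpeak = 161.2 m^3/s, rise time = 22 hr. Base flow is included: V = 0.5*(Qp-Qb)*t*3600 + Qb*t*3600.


V = 0.5*(161.2 - 41.7)*22*3600 + 41.7*22*3600 = 8.0348e+06 m^3


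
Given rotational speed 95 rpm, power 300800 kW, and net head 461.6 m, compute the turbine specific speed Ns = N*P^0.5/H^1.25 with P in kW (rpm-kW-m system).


Ns = 95 * 300800^0.5 / 461.6^1.25 = 24.3518


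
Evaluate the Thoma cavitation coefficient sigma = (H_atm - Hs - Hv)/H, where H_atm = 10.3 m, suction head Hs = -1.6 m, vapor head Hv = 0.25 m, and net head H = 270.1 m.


sigma = (10.3 - (-1.6) - 0.25) / 270.1 = 0.0431


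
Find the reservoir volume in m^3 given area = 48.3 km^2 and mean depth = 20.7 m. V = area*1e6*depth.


V = 48.3 * 1e6 * 20.7 = 9.9981e+08 m^3


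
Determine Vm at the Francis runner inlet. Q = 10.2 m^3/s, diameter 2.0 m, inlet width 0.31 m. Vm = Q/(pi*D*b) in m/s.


Vm = 10.2 / (pi * 2.0 * 0.31) = 5.2367 m/s


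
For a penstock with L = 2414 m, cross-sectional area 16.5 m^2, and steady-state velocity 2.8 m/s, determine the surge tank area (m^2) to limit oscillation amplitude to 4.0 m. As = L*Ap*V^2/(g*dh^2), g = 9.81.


As = 2414 * 16.5 * 2.8^2 / (9.81 * 4.0^2) = 1989.5199 m^2


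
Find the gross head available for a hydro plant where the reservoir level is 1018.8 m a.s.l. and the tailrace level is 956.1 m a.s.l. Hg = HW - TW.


Hg = 1018.8 - 956.1 = 62.7000 m


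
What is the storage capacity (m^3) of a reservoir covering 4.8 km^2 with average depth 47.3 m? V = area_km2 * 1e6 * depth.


V = 4.8 * 1e6 * 47.3 = 2.2704e+08 m^3


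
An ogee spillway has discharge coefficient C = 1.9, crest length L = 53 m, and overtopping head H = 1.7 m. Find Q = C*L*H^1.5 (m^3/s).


Q = 1.9 * 53 * 1.7^1.5 = 223.2045 m^3/s


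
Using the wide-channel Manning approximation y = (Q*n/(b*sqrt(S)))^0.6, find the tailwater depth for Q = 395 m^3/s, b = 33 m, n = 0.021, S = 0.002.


y = (395 * 0.021 / (33 * 0.002^0.5))^0.6 = 2.8176 m


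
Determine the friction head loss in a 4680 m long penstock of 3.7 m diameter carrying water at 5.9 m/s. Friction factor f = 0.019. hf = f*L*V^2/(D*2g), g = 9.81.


hf = 0.019 * 4680 * 5.9^2 / (3.7 * 2 * 9.81) = 42.6386 m


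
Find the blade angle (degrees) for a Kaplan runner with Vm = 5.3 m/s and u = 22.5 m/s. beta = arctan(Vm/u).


beta = arctan(5.3 / 22.5) = 13.2547 degrees


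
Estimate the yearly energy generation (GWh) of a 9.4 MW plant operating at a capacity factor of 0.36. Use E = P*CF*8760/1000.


E = 9.4 * 0.36 * 8760 / 1000 = 29.6438 GWh


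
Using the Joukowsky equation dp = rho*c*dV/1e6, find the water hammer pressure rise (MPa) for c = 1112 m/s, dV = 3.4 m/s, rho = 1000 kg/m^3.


dp = 1000 * 1112 * 3.4 / 1e6 = 3.7808 MPa


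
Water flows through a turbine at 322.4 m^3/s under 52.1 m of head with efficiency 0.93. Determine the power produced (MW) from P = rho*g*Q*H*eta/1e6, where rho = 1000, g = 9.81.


P = 1000 * 9.81 * 322.4 * 52.1 * 0.93 / 1e6 = 153.2444 MW


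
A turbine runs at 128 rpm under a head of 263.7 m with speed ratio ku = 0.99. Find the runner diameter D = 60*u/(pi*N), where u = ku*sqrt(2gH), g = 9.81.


u = 0.99 * sqrt(2*9.81*263.7) = 71.2098 m/s
D = 60 * 71.2098 / (pi * 128) = 10.6251 m


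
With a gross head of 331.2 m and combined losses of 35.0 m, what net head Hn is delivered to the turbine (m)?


Hn = 331.2 - 35.0 = 296.2000 m


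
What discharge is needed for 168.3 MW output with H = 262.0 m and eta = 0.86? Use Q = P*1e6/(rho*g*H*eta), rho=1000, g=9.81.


Q = 168.3 * 1e6 / (1000 * 9.81 * 262.0 * 0.86) = 76.1404 m^3/s


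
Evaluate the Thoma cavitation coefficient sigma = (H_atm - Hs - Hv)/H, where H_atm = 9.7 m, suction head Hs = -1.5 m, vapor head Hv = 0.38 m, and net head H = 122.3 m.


sigma = (9.7 - (-1.5) - 0.38) / 122.3 = 0.0885


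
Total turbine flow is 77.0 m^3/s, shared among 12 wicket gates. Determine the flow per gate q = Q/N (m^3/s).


q = 77.0 / 12 = 6.4167 m^3/s


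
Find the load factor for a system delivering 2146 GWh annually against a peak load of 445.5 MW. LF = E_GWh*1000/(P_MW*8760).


LF = 2146 * 1000 / (445.5 * 8760) = 0.5499


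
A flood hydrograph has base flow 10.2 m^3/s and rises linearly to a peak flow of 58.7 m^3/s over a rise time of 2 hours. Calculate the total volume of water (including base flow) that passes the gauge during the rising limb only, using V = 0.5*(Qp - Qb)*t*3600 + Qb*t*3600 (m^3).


V = 0.5*(58.7 - 10.2)*2*3600 + 10.2*2*3600 = 248040.0000 m^3


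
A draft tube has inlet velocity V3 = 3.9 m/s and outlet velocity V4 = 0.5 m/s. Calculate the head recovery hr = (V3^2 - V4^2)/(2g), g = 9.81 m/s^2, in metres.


hr = (3.9^2 - 0.5^2) / (2*9.81) = 0.7625 m


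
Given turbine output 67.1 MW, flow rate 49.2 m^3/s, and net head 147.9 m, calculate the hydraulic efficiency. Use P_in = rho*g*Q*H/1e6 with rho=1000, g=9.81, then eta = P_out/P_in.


P_in = 1000 * 9.81 * 49.2 * 147.9 / 1e6 = 71.3842 MW
eta = 67.1 / 71.3842 = 0.9400


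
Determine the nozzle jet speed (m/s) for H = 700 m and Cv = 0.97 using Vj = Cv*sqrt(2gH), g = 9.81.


Vj = 0.97 * sqrt(2*9.81*700) = 113.6764 m/s


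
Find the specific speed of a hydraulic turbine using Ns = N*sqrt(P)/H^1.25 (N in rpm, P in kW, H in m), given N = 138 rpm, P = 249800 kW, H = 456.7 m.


Ns = 138 * 249800^0.5 / 456.7^1.25 = 32.6691


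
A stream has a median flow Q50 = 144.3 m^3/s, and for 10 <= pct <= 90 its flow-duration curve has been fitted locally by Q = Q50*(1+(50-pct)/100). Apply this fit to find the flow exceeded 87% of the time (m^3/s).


Q = 144.3 * (1 + (50 - 87)/100) = 90.9090 m^3/s


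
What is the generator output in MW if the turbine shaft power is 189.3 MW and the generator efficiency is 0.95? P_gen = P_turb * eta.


P_gen = 189.3 * 0.95 = 179.8350 MW


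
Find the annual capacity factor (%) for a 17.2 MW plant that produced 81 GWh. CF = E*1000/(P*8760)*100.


CF = 81 * 1000 / (17.2 * 8760) * 100 = 53.7592 %


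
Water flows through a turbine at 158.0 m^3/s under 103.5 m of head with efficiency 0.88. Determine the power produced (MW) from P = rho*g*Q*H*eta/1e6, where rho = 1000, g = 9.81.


P = 1000 * 9.81 * 158.0 * 103.5 * 0.88 / 1e6 = 141.1722 MW


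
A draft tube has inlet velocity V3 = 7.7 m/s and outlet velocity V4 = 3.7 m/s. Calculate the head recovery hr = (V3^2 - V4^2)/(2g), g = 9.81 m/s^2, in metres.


hr = (7.7^2 - 3.7^2) / (2*9.81) = 2.3242 m


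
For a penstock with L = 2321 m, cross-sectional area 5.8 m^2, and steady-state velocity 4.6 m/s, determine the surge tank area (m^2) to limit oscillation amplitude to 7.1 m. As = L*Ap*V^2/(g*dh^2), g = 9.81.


As = 2321 * 5.8 * 4.6^2 / (9.81 * 7.1^2) = 576.0141 m^2


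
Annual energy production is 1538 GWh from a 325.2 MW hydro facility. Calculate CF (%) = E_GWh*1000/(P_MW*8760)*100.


CF = 1538 * 1000 / (325.2 * 8760) * 100 = 53.9886 %


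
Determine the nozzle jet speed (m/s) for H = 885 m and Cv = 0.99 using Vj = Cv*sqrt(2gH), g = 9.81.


Vj = 0.99 * sqrt(2*9.81*885) = 130.4537 m/s


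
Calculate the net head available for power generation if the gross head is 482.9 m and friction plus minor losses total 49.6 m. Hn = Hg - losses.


Hn = 482.9 - 49.6 = 433.3000 m


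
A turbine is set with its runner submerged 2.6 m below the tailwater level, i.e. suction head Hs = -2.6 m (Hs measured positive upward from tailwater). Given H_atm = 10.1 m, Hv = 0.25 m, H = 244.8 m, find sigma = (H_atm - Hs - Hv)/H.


sigma = (10.1 - (-2.6) - 0.25) / 244.8 = 0.0509


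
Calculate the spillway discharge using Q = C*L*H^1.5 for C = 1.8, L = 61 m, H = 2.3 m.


Q = 1.8 * 61 * 2.3^1.5 = 382.9959 m^3/s


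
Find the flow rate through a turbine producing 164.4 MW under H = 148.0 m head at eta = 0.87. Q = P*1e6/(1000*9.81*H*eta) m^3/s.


Q = 164.4 * 1e6 / (1000 * 9.81 * 148.0 * 0.87) = 130.1523 m^3/s


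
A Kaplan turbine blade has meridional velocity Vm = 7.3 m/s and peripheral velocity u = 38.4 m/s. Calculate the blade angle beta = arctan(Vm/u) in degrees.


beta = arctan(7.3 / 38.4) = 10.7637 degrees


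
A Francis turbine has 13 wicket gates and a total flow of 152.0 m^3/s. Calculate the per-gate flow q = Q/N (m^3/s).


q = 152.0 / 13 = 11.6923 m^3/s


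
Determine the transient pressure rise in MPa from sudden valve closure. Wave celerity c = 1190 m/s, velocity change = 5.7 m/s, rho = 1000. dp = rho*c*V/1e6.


dp = 1000 * 1190 * 5.7 / 1e6 = 6.7830 MPa


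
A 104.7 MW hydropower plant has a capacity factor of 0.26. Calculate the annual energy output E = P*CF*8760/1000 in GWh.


E = 104.7 * 0.26 * 8760 / 1000 = 238.4647 GWh


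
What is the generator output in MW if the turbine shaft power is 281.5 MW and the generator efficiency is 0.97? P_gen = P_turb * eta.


P_gen = 281.5 * 0.97 = 273.0550 MW


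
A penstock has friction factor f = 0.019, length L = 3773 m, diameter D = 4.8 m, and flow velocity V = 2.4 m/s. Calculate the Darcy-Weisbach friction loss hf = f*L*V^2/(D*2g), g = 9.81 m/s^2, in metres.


hf = 0.019 * 3773 * 2.4^2 / (4.8 * 2 * 9.81) = 4.3845 m


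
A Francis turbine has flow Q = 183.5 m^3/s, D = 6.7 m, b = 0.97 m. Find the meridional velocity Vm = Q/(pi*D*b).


Vm = 183.5 / (pi * 6.7 * 0.97) = 8.9875 m/s


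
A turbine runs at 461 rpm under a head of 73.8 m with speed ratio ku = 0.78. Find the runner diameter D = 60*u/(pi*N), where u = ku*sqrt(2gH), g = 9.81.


u = 0.78 * sqrt(2*9.81*73.8) = 29.6806 m/s
D = 60 * 29.6806 / (pi * 461) = 1.2296 m


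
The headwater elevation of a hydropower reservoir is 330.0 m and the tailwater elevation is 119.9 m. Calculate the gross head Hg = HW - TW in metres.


Hg = 330.0 - 119.9 = 210.1000 m


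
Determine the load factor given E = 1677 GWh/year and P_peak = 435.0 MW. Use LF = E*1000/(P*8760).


LF = 1677 * 1000 / (435.0 * 8760) = 0.4401


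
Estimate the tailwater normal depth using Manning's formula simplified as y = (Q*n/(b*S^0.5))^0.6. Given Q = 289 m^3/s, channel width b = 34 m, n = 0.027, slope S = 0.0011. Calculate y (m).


y = (289 * 0.027 / (34 * 0.0011^0.5))^0.6 = 3.1919 m


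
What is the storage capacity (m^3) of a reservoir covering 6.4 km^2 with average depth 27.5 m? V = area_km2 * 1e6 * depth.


V = 6.4 * 1e6 * 27.5 = 1.7600e+08 m^3


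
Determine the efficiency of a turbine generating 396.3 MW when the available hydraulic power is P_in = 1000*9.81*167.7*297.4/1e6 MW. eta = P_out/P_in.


P_in = 1000 * 9.81 * 167.7 * 297.4 / 1e6 = 489.2637 MW
eta = 396.3 / 489.2637 = 0.8100


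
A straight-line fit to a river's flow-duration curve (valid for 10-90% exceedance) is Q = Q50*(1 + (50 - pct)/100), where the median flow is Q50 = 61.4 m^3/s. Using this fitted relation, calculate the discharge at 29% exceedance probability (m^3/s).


Q = 61.4 * (1 + (50 - 29)/100) = 74.2940 m^3/s


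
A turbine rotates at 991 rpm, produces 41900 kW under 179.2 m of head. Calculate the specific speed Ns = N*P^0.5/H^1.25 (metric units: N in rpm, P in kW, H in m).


Ns = 991 * 41900^0.5 / 179.2^1.25 = 309.3913


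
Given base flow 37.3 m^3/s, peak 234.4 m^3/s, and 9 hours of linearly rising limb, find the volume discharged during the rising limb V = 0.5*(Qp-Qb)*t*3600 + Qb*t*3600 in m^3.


V = 0.5*(234.4 - 37.3)*9*3600 + 37.3*9*3600 = 4.4015e+06 m^3


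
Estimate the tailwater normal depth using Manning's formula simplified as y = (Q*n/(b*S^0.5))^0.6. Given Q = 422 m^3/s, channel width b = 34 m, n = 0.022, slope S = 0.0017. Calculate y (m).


y = (422 * 0.022 / (34 * 0.0017^0.5))^0.6 = 3.1090 m


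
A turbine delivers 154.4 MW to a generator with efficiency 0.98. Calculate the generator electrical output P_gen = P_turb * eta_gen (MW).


P_gen = 154.4 * 0.98 = 151.3120 MW


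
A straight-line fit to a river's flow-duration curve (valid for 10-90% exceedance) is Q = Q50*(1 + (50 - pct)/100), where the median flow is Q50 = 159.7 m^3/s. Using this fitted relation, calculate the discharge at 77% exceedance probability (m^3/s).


Q = 159.7 * (1 + (50 - 77)/100) = 116.5810 m^3/s


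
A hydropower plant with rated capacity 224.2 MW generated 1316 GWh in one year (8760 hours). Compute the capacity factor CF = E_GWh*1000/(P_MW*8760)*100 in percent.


CF = 1316 * 1000 / (224.2 * 8760) * 100 = 67.0064 %


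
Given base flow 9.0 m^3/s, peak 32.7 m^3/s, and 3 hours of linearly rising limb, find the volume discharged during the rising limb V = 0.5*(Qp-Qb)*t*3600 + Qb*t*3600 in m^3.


V = 0.5*(32.7 - 9.0)*3*3600 + 9.0*3*3600 = 225180.0000 m^3


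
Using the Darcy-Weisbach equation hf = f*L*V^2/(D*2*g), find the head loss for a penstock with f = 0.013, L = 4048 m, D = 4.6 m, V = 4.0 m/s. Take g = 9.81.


hf = 0.013 * 4048 * 4.0^2 / (4.6 * 2 * 9.81) = 9.3293 m


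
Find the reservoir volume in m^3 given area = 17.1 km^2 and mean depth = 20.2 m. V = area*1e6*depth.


V = 17.1 * 1e6 * 20.2 = 3.4542e+08 m^3


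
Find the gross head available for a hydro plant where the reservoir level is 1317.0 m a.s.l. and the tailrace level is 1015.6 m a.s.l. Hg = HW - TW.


Hg = 1317.0 - 1015.6 = 301.4000 m


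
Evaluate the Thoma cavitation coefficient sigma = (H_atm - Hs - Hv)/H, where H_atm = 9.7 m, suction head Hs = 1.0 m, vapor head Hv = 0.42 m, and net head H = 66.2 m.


sigma = (9.7 - 1.0 - 0.42) / 66.2 = 0.1251


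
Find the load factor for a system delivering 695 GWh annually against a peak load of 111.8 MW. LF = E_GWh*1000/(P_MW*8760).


LF = 695 * 1000 / (111.8 * 8760) = 0.7096


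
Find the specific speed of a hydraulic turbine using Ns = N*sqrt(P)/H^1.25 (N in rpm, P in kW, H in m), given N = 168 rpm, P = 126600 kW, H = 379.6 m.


Ns = 168 * 126600^0.5 / 379.6^1.25 = 35.6754


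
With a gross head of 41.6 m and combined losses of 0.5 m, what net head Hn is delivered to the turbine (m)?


Hn = 41.6 - 0.5 = 41.1000 m


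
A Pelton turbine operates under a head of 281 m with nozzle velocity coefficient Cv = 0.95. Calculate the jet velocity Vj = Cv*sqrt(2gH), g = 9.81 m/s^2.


Vj = 0.95 * sqrt(2*9.81*281) = 70.5385 m/s


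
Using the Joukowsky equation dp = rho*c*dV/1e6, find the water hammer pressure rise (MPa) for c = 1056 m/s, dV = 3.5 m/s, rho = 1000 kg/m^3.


dp = 1000 * 1056 * 3.5 / 1e6 = 3.6960 MPa


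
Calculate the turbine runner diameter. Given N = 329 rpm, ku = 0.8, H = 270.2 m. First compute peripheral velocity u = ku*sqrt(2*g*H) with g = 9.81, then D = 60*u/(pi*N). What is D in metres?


u = 0.8 * sqrt(2*9.81*270.2) = 58.2482 m/s
D = 60 * 58.2482 / (pi * 329) = 3.3813 m


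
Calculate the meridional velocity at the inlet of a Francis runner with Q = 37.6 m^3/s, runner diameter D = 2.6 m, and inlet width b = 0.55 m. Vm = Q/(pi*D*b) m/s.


Vm = 37.6 / (pi * 2.6 * 0.55) = 8.3695 m/s


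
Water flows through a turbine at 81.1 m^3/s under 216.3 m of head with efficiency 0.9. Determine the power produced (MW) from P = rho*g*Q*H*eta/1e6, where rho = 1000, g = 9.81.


P = 1000 * 9.81 * 81.1 * 216.3 * 0.9 / 1e6 = 154.8777 MW


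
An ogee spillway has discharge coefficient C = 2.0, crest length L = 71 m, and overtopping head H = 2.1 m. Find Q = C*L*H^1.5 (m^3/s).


Q = 2.0 * 71 * 2.1^1.5 = 432.1329 m^3/s


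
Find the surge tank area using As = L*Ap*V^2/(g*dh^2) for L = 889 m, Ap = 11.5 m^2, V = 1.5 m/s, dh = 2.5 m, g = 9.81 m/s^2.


As = 889 * 11.5 * 1.5^2 / (9.81 * 2.5^2) = 375.1743 m^2


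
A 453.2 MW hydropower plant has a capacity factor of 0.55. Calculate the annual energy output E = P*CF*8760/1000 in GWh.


E = 453.2 * 0.55 * 8760 / 1000 = 2183.5176 GWh


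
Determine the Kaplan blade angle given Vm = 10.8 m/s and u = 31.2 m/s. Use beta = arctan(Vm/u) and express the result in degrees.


beta = arctan(10.8 / 31.2) = 19.0935 degrees


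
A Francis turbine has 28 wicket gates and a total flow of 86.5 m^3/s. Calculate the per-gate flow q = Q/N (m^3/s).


q = 86.5 / 28 = 3.0893 m^3/s


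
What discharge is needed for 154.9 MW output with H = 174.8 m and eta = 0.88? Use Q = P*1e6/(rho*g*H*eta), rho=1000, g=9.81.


Q = 154.9 * 1e6 / (1000 * 9.81 * 174.8 * 0.88) = 102.6498 m^3/s


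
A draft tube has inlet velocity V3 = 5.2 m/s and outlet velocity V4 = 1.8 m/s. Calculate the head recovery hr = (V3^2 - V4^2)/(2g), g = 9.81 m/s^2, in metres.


hr = (5.2^2 - 1.8^2) / (2*9.81) = 1.2130 m


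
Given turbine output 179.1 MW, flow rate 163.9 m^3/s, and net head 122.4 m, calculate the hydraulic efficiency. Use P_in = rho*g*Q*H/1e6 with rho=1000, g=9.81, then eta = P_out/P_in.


P_in = 1000 * 9.81 * 163.9 * 122.4 / 1e6 = 196.8019 MW
eta = 179.1 / 196.8019 = 0.9101


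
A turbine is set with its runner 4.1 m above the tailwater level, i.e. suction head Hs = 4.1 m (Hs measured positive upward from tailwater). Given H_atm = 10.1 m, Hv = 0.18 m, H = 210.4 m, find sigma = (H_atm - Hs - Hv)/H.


sigma = (10.1 - 4.1 - 0.18) / 210.4 = 0.0277


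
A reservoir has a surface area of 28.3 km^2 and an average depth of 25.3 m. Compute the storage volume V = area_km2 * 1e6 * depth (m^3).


V = 28.3 * 1e6 * 25.3 = 7.1599e+08 m^3


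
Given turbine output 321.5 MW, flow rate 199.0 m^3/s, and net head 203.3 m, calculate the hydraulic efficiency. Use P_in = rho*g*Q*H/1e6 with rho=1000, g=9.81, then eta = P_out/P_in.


P_in = 1000 * 9.81 * 199.0 * 203.3 / 1e6 = 396.8802 MW
eta = 321.5 / 396.8802 = 0.8101


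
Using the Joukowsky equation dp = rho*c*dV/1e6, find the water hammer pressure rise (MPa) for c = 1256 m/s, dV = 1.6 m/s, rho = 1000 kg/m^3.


dp = 1000 * 1256 * 1.6 / 1e6 = 2.0096 MPa


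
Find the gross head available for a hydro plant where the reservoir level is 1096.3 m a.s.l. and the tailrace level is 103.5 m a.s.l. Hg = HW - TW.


Hg = 1096.3 - 103.5 = 992.8000 m


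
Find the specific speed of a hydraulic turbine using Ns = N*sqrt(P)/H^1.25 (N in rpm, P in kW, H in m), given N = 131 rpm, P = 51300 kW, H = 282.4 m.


Ns = 131 * 51300^0.5 / 282.4^1.25 = 25.6300


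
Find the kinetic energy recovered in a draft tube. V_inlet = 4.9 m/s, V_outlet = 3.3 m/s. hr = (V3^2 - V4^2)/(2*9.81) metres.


hr = (4.9^2 - 3.3^2) / (2*9.81) = 0.6687 m


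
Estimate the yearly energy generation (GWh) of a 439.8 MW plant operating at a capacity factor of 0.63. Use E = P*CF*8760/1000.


E = 439.8 * 0.63 * 8760 / 1000 = 2427.1682 GWh


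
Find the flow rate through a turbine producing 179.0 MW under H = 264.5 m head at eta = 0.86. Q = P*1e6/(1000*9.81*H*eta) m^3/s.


Q = 179.0 * 1e6 / (1000 * 9.81 * 264.5 * 0.86) = 80.2158 m^3/s


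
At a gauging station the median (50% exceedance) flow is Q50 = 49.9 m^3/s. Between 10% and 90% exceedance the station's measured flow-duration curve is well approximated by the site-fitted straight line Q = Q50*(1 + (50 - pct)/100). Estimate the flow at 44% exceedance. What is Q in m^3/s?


Q = 49.9 * (1 + (50 - 44)/100) = 52.8940 m^3/s


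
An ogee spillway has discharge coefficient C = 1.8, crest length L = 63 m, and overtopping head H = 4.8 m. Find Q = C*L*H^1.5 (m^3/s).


Q = 1.8 * 63 * 4.8^1.5 = 1192.5454 m^3/s


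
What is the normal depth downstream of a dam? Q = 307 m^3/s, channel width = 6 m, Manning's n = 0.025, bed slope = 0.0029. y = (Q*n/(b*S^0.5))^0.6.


y = (307 * 0.025 / (6 * 0.0029^0.5))^0.6 = 6.6902 m


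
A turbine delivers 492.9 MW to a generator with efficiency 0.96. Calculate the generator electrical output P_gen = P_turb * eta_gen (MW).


P_gen = 492.9 * 0.96 = 473.1840 MW


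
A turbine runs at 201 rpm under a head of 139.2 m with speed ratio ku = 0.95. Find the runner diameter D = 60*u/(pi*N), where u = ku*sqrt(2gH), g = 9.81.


u = 0.95 * sqrt(2*9.81*139.2) = 49.6470 m/s
D = 60 * 49.6470 / (pi * 201) = 4.7173 m


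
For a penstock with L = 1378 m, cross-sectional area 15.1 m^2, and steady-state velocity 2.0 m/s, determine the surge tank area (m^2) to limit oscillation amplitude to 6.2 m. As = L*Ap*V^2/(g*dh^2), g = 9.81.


As = 1378 * 15.1 * 2.0^2 / (9.81 * 6.2^2) = 220.7160 m^2


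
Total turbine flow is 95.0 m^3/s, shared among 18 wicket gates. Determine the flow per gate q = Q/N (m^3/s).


q = 95.0 / 18 = 5.2778 m^3/s


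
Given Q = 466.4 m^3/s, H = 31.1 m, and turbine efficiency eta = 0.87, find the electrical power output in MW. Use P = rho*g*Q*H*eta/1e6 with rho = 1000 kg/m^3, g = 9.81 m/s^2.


P = 1000 * 9.81 * 466.4 * 31.1 * 0.87 / 1e6 = 123.7962 MW


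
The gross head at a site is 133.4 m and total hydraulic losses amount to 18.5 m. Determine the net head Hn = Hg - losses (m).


Hn = 133.4 - 18.5 = 114.9000 m


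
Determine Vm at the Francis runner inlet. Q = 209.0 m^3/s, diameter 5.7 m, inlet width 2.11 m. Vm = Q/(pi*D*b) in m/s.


Vm = 209.0 / (pi * 5.7 * 2.11) = 5.5315 m/s


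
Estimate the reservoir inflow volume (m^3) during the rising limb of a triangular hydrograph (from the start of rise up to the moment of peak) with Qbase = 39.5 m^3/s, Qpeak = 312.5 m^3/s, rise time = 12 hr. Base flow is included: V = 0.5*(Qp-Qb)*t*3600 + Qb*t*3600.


V = 0.5*(312.5 - 39.5)*12*3600 + 39.5*12*3600 = 7.6032e+06 m^3


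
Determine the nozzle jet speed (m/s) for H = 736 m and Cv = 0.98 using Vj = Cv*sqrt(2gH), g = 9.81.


Vj = 0.98 * sqrt(2*9.81*736) = 117.7645 m/s


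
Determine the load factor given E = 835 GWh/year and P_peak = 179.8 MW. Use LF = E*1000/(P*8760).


LF = 835 * 1000 / (179.8 * 8760) = 0.5301


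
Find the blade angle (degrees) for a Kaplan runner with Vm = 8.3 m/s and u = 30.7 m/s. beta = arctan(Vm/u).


beta = arctan(8.3 / 30.7) = 15.1287 degrees


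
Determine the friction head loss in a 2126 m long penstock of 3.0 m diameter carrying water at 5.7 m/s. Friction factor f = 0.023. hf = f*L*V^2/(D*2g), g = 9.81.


hf = 0.023 * 2126 * 5.7^2 / (3.0 * 2 * 9.81) = 26.9911 m


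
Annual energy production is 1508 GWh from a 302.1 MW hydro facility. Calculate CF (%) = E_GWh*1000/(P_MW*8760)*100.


CF = 1508 * 1000 / (302.1 * 8760) * 100 = 56.9832 %


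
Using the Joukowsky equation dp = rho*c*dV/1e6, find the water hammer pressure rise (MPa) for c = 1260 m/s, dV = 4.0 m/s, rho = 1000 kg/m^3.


dp = 1000 * 1260 * 4.0 / 1e6 = 5.0400 MPa


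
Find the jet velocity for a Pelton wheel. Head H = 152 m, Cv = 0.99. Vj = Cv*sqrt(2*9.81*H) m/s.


Vj = 0.99 * sqrt(2*9.81*152) = 54.0638 m/s


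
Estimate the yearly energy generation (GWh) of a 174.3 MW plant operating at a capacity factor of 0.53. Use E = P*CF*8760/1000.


E = 174.3 * 0.53 * 8760 / 1000 = 809.2400 GWh


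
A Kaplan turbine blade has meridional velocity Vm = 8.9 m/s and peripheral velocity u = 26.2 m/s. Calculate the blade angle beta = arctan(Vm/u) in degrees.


beta = arctan(8.9 / 26.2) = 18.7623 degrees


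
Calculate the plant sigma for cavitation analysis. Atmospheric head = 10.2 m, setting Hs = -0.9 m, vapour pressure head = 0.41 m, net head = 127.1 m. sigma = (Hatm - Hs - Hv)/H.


sigma = (10.2 - (-0.9) - 0.41) / 127.1 = 0.0841


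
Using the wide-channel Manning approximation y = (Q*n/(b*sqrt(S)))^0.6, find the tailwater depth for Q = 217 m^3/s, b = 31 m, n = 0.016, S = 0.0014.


y = (217 * 0.016 / (31 * 0.0014^0.5))^0.6 = 1.9306 m


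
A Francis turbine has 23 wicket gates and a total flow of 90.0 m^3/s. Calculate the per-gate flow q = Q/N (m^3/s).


q = 90.0 / 23 = 3.9130 m^3/s


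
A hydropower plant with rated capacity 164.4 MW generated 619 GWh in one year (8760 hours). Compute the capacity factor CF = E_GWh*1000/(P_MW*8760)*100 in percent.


CF = 619 * 1000 / (164.4 * 8760) * 100 = 42.9818 %


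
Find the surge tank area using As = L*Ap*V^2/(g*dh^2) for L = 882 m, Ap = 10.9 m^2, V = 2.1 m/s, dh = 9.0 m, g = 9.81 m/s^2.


As = 882 * 10.9 * 2.1^2 / (9.81 * 9.0^2) = 53.3556 m^2


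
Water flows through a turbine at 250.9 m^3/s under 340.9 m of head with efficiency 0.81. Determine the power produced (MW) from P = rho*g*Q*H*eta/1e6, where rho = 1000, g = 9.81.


P = 1000 * 9.81 * 250.9 * 340.9 * 0.81 / 1e6 = 679.6443 MW


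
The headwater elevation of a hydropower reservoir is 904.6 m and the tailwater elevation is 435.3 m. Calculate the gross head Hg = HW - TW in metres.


Hg = 904.6 - 435.3 = 469.3000 m


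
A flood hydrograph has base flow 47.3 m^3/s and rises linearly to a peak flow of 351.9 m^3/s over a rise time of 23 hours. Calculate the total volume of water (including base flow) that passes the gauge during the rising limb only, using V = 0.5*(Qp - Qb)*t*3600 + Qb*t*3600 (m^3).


V = 0.5*(351.9 - 47.3)*23*3600 + 47.3*23*3600 = 1.6527e+07 m^3
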